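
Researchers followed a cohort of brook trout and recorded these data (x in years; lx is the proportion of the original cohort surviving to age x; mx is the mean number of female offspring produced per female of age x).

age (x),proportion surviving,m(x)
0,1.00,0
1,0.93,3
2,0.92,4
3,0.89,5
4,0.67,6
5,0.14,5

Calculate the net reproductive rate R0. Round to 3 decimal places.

lx·mx by age: 0, 2.79, 3.68, 4.45, 4.02, 0.7
R0 = Σ lx·mx = 15.64 → 15.640

15.640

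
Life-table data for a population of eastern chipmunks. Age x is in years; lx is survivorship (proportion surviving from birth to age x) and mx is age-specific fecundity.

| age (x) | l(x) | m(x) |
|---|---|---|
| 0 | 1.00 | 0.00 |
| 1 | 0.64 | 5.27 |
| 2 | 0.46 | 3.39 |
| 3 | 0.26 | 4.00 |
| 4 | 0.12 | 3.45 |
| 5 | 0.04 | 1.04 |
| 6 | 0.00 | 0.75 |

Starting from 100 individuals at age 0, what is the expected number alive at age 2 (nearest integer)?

Expected survivors = N0 · l_2 = 100 × 0.46 = 46 → 46

46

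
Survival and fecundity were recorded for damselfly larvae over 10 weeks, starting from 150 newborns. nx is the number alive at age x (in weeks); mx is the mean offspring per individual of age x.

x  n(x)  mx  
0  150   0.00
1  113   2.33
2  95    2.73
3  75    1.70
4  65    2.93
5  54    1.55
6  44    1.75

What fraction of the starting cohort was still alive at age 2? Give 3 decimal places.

l_2 = n_2/n_0 = 95/150 = 0.633333… → 0.633

0.633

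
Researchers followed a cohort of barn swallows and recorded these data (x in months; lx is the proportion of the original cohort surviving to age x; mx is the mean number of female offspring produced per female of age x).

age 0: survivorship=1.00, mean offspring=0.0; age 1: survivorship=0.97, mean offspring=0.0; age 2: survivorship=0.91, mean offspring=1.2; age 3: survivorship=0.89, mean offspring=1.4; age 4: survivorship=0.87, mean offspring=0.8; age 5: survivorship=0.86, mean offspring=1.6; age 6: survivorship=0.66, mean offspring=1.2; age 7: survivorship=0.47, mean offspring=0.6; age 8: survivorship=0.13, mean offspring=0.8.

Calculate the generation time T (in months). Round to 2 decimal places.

lx·mx: 0, 0, 1.092, 1.246, 0.696, 1.376, 0.792, 0.282, 0.104 → R0 = 5.588
x·lx·mx: 0, 0, 2.184, 3.738, 2.784, 6.88, 4.752, 1.974, 0.832 → Σ = 23.144
T = 23.144 / 5.588 = 4.141732… → 4.14

4.14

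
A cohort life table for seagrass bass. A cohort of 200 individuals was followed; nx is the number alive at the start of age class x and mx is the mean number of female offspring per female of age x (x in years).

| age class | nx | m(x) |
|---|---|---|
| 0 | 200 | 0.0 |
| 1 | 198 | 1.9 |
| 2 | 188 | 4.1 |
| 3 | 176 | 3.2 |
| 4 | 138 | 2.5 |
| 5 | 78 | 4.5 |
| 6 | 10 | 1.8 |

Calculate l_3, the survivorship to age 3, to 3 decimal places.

0.880

l_3 = n_3/n_0 = 176/200 = 0.88 → 0.880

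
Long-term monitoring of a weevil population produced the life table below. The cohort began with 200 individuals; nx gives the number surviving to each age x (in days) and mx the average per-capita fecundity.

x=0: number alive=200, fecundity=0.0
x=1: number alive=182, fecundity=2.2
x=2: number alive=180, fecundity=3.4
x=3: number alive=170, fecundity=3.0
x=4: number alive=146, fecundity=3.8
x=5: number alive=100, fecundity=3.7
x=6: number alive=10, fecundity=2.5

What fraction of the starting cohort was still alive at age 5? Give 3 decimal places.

0.500

l_5 = n_5/n_0 = 100/200 = 0.5 → 0.500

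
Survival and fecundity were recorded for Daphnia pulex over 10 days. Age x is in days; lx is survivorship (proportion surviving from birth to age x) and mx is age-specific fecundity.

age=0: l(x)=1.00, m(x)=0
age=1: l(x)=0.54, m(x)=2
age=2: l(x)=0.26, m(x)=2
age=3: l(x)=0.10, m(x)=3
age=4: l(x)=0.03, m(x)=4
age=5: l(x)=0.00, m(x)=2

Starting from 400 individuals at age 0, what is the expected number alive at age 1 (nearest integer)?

216

Expected survivors = N0 · l_1 = 400 × 0.54 = 216 → 216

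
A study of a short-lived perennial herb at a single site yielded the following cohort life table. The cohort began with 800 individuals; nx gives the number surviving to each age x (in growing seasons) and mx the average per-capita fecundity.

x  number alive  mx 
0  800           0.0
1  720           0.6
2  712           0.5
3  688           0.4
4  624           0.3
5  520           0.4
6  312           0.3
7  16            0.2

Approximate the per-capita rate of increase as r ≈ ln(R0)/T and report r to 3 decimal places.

0.238

lx = nx/n0 = nx/800: 1, 0.9, 0.89, 0.86, 0.78, 0.65, 0.39, 0.02
R0 = Σ lx·mx = 0 + 0.54 + 0.445 + 0.344 + 0.234 + 0.26 + 0.117 + 0.004 = 1.944
Σ x·lx·mx = 5.428; T = 5.428/1.944 = 2.79218…
r ≈ ln(R0)/T = ln(1.944)/2.79218… = 0.23807… → 0.238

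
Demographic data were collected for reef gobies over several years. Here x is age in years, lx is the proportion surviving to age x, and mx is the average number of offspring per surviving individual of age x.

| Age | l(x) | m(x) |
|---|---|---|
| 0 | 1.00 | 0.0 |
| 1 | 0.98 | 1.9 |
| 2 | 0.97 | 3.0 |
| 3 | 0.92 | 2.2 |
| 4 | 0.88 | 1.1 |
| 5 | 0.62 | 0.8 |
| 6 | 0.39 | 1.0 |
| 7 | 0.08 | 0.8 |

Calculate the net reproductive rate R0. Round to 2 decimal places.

lx·mx by age: 0, 1.862, 2.91, 2.024, 0.968, 0.496, 0.39, 0.064
R0 = Σ lx·mx = 8.714 → 8.71

8.71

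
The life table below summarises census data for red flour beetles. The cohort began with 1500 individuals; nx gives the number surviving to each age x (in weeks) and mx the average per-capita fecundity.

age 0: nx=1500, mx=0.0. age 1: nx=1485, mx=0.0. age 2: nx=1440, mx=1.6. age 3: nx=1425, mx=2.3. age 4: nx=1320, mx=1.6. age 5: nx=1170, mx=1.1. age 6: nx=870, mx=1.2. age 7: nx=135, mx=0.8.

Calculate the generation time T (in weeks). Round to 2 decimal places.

3.59

lx = nx/n0 = nx/1500: 1, 0.99, 0.96, 0.95, 0.88, 0.78, 0.58, 0.09
lx·mx: 0, 0, 1.536, 2.185, 1.408, 0.858, 0.696, 0.072 → R0 = 6.755
x·lx·mx: 0, 0, 3.072, 6.555, 5.632, 4.29, 4.176, 0.504 → Σ = 24.229
T = 24.229 / 6.755 = 3.586825… → 3.59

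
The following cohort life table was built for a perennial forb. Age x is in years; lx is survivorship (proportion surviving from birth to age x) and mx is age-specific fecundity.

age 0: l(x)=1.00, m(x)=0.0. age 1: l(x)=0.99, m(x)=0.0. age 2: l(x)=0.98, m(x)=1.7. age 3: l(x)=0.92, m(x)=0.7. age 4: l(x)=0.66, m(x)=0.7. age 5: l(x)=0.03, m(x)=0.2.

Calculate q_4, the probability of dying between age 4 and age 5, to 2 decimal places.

q_4 = (l_4 − l_5) / l_4 = (0.66 − 0.03) / 0.66
     = 0.63 / 0.66 = 0.954545… → 0.95

0.95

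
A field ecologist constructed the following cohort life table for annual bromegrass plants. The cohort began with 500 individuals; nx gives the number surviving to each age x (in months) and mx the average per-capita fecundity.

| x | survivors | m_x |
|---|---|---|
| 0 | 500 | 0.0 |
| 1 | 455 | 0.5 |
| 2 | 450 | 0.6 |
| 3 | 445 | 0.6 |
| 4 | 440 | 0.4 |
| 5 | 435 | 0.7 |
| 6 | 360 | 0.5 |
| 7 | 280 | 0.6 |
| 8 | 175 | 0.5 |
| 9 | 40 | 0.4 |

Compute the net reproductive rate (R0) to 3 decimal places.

3.393

lx = nx/n0 = nx/500: 1, 0.91, 0.9, 0.89, 0.88, 0.87, 0.72, 0.56, 0.35, 0.08
lx·mx by age: 0, 0.455, 0.54, 0.534, 0.352, 0.609, 0.36, 0.336, 0.175, 0.032
R0 = Σ lx·mx = 3.393 → 3.393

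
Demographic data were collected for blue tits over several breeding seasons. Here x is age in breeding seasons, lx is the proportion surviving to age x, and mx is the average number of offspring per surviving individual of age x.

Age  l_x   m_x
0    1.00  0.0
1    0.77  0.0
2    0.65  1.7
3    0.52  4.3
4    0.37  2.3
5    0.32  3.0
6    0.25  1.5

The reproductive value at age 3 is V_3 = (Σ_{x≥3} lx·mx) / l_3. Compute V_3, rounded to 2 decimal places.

8.50

lx·mx for x ≥ 3: 2.236, 0.851, 0.96, 0.375 → sum = 4.422
V_3 = 4.422 / l_3 = 4.422 / 0.52 = 8.503846… → 8.50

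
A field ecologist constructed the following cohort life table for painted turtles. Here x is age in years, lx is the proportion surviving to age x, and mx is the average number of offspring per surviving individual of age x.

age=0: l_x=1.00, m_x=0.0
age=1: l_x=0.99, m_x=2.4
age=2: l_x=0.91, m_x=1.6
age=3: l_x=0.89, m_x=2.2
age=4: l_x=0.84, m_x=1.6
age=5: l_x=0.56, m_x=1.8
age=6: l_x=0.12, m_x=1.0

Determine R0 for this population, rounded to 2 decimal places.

lx·mx by age: 0, 2.376, 1.456, 1.958, 1.344, 1.008, 0.12
R0 = Σ lx·mx = 8.262 → 8.26

8.26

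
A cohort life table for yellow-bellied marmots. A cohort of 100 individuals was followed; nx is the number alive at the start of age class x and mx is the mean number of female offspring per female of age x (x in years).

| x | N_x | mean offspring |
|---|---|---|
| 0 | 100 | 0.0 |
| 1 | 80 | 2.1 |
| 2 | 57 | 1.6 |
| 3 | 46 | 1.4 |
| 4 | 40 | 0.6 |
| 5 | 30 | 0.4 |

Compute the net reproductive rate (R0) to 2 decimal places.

lx = nx/n0 = nx/100: 1, 0.8, 0.57, 0.46, 0.4, 0.3
lx·mx by age: 0, 1.68, 0.912, 0.644, 0.24, 0.12
R0 = Σ lx·mx = 3.596 → 3.60

3.60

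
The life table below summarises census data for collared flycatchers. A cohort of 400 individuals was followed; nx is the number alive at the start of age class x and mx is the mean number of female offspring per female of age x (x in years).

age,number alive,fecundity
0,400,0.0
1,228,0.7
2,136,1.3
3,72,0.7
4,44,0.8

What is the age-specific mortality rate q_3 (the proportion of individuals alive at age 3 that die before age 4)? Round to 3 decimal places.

0.389

lx = nx/n0 = nx/400: 1, 0.57, 0.34, 0.18, 0.11
q_3 = (l_3 − l_4) / l_3 = (0.18 − 0.11) / 0.18
     = 0.07 / 0.18 = 0.388889… → 0.389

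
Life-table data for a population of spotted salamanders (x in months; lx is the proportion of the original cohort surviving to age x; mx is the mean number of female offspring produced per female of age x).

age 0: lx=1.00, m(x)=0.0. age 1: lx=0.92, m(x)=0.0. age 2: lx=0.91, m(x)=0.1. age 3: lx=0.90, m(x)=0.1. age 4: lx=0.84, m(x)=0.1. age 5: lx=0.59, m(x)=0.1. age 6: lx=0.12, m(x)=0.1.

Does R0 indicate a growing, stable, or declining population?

R0 = Σ lx·mx = 0 + 0 + 0.091 + 0.09 + 0.084 + 0.059 + 0.012 = 0.336
R0 < 1, so the population is declining.

declining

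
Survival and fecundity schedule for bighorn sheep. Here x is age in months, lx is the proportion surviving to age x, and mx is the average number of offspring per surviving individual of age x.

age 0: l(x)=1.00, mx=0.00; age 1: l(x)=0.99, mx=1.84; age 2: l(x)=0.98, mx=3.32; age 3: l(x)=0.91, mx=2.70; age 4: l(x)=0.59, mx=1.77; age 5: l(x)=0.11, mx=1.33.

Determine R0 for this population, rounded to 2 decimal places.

lx·mx by age: 0, 1.8216, 3.2536, 2.457, 1.0443, 0.1463
R0 = Σ lx·mx = 8.7228 → 8.72

8.72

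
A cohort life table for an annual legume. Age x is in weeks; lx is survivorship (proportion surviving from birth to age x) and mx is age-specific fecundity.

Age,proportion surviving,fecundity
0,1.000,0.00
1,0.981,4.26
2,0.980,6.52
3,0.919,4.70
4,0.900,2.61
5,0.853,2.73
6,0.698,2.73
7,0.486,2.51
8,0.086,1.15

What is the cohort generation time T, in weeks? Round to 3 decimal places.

3.147

lx·mx: 0, 4.17906, 6.3896, 4.3193, 2.349, 2.32869, 1.90554, 1.21986, 0.0989 → R0 = 22.78995
x·lx·mx: 0, 4.17906, 12.7792, 12.9579, 9.396, 11.64345, 11.43324, 8.53902, 0.7912 → Σ = 71.71907
T = 71.71907 / 22.78995 = 3.14696… → 3.147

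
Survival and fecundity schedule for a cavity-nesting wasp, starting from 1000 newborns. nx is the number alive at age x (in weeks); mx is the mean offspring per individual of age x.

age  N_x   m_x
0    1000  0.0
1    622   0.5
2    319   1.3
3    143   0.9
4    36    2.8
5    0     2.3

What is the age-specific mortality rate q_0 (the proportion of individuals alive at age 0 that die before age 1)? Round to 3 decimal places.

0.378

lx = nx/n0 = nx/1000: 1, 0.622, 0.319, 0.143, 0.036, 0
q_0 = (l_0 − l_1) / l_0 = (1 − 0.622) / 1
     = 0.378 / 1 = 0.378 → 0.378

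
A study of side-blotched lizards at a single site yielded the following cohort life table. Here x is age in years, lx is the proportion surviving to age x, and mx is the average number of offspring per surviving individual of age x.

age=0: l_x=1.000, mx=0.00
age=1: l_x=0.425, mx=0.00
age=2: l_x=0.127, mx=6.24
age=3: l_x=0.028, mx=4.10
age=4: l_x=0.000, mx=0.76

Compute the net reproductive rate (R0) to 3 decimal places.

lx·mx by age: 0, 0, 0.79248, 0.1148, 0
R0 = Σ lx·mx = 0.90728 → 0.907

0.907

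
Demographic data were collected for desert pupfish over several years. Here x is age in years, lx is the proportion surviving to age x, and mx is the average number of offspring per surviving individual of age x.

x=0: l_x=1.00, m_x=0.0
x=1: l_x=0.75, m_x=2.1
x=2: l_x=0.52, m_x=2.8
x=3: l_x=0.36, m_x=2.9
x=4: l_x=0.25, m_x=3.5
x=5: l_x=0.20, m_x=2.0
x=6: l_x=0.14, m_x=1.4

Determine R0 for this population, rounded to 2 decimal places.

lx·mx by age: 0, 1.575, 1.456, 1.044, 0.875, 0.4, 0.196
R0 = Σ lx·mx = 5.546 → 5.55

5.55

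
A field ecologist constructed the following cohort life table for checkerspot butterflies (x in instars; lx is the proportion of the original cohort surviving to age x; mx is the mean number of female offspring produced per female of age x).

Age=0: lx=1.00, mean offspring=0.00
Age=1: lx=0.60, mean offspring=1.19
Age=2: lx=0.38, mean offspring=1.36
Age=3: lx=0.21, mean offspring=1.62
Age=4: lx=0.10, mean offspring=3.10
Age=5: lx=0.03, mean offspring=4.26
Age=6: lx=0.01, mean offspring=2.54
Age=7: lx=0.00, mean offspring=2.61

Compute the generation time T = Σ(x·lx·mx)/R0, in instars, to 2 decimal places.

lx·mx: 0, 0.714, 0.5168, 0.3402, 0.31, 0.1278, 0.0254, 0 → R0 = 2.0342
x·lx·mx: 0, 0.714, 1.0336, 1.0206, 1.24, 0.639, 0.1524, 0 → Σ = 4.7996
T = 4.7996 / 2.0342 = 2.359453… → 2.36

2.36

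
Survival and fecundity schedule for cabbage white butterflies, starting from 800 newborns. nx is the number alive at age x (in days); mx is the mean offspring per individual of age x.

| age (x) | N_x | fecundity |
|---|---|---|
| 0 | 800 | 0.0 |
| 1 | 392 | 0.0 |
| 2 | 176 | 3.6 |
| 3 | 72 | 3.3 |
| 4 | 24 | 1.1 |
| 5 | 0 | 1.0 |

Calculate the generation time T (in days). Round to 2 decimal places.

lx = nx/n0 = nx/800: 1, 0.49, 0.22, 0.09, 0.03, 0
lx·mx: 0, 0, 0.792, 0.297, 0.033, 0 → R0 = 1.122
x·lx·mx: 0, 0, 1.584, 0.891, 0.132, 0 → Σ = 2.607
T = 2.607 / 1.122 = 2.323529… → 2.32

2.32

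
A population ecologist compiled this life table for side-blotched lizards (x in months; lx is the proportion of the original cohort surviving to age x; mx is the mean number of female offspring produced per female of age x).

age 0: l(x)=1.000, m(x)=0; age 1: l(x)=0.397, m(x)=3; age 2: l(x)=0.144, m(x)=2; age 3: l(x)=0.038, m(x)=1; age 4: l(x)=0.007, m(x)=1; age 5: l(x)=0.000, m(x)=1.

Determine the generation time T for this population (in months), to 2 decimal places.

lx·mx: 0, 1.191, 0.288, 0.038, 0.007, 0 → R0 = 1.524
x·lx·mx: 0, 1.191, 0.576, 0.114, 0.028, 0 → Σ = 1.909
T = 1.909 / 1.524 = 1.252625… → 1.25

1.25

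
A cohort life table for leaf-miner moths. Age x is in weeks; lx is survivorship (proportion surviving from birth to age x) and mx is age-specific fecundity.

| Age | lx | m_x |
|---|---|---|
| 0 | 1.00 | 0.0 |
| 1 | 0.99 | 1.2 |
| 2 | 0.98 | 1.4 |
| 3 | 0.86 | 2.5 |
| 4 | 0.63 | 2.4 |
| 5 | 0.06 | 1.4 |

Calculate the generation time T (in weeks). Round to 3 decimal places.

lx·mx: 0, 1.188, 1.372, 2.15, 1.512, 0.084 → R0 = 6.306
x·lx·mx: 0, 1.188, 2.744, 6.45, 6.048, 0.42 → Σ = 16.85
T = 16.85 / 6.306 = 2.672058… → 2.672

2.672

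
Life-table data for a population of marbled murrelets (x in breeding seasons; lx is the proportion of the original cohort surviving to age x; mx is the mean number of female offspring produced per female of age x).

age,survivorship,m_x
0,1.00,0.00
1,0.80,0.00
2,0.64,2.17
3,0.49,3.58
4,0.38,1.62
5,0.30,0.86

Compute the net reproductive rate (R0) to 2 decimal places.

lx·mx by age: 0, 0, 1.3888, 1.7542, 0.6156, 0.258
R0 = Σ lx·mx = 4.0166 → 4.02

4.02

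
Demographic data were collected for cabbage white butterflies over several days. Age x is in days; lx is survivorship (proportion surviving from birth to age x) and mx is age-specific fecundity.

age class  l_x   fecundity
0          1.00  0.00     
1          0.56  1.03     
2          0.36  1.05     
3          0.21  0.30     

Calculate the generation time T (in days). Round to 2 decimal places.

lx·mx: 0, 0.5768, 0.378, 0.063 → R0 = 1.0178
x·lx·mx: 0, 0.5768, 0.756, 0.189 → Σ = 1.5218
T = 1.5218 / 1.0178 = 1.495186… → 1.50

1.50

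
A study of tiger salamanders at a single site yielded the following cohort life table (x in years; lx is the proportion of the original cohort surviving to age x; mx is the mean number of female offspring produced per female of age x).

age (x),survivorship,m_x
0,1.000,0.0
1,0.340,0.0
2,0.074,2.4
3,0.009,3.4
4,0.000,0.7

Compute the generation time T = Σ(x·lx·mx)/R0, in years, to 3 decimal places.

lx·mx: 0, 0, 0.1776, 0.0306, 0 → R0 = 0.2082
x·lx·mx: 0, 0, 0.3552, 0.0918, 0 → Σ = 0.447
T = 0.447 / 0.2082 = 2.146974… → 2.147

2.147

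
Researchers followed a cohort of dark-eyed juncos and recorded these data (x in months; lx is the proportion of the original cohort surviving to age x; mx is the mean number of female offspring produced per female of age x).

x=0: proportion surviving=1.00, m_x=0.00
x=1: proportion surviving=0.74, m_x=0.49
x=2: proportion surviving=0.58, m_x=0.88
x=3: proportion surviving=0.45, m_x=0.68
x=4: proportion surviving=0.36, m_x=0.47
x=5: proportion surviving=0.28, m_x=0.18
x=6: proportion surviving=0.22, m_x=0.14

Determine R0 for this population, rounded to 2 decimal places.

1.43

lx·mx by age: 0, 0.3626, 0.5104, 0.306, 0.1692, 0.0504, 0.0308
R0 = Σ lx·mx = 1.4294 → 1.43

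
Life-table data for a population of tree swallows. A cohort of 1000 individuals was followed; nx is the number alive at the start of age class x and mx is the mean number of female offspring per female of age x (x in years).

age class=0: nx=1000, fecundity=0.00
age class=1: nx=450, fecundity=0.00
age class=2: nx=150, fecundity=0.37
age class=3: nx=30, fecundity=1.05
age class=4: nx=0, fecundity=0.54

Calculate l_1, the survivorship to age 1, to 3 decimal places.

0.450

l_1 = n_1/n_0 = 450/1000 = 0.45 → 0.450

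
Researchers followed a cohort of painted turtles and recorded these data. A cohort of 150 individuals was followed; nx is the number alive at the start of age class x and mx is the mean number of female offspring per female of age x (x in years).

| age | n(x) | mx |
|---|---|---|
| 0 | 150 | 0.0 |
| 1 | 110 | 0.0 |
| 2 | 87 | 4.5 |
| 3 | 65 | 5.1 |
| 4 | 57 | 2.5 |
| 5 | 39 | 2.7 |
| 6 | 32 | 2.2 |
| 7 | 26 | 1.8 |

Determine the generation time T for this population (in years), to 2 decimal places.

lx = nx/n0 = nx/150: 1, 0.73333…, 0.58, 0.43333…, 0.38, 0.26, 0.21333…, 0.17333…
lx·mx: 0, 0, 2.61, 2.21…, 0.95, 0.702, 0.469333…, 0.312… → R0 = 7.253333…
x·lx·mx: 0, 0, 5.22, 6.63…, 3.8, 3.51, 2.816…, 2.184… → Σ = 24.16…
T = 24.16… / 7.253333… = 3.330882… → 3.33

3.33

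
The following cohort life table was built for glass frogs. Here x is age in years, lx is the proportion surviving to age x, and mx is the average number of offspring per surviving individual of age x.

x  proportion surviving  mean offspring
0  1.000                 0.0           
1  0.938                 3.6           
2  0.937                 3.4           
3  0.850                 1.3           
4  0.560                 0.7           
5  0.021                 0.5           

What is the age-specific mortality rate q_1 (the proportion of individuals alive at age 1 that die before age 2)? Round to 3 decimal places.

0.001

q_1 = (l_1 − l_2) / l_1 = (0.938 − 0.937) / 0.938
     = 0.001 / 0.938 = 0.001066… → 0.001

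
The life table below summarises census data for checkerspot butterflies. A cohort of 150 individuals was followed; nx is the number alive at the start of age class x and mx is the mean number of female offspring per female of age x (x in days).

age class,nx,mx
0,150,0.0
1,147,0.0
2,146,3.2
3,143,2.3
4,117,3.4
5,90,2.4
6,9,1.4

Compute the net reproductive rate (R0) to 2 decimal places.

9.48

lx = nx/n0 = nx/150: 1, 0.98, 0.97333…, 0.95333…, 0.78, 0.6, 0.06
lx·mx by age: 0, 0, 3.114667…, 2.192667…, 2.652, 1.44, 0.084
R0 = Σ lx·mx = 9.483333… → 9.48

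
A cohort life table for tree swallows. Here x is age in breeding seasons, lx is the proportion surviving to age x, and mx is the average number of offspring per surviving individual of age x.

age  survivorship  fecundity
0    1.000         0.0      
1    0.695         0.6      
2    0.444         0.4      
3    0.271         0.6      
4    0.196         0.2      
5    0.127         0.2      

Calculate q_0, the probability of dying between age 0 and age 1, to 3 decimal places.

0.305

q_0 = (l_0 − l_1) / l_0 = (1 − 0.695) / 1
     = 0.305 / 1 = 0.305 → 0.305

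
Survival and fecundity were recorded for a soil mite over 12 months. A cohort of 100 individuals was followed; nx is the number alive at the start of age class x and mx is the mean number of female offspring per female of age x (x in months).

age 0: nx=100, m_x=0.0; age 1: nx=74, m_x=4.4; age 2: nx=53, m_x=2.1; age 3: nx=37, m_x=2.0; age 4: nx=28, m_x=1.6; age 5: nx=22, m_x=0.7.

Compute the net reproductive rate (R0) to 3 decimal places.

5.711

lx = nx/n0 = nx/100: 1, 0.74, 0.53, 0.37, 0.28, 0.22
lx·mx by age: 0, 3.256, 1.113, 0.74, 0.448, 0.154
R0 = Σ lx·mx = 5.711 → 5.711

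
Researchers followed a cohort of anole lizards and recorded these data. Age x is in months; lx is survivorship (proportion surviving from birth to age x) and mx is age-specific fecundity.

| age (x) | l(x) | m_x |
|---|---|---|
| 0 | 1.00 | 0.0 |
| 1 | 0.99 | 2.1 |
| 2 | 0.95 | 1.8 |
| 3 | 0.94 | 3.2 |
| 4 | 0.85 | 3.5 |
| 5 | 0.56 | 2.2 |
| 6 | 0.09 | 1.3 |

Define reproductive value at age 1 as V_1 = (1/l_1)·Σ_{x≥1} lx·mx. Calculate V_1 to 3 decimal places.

11.233

lx·mx for x ≥ 1: 2.079, 1.71, 3.008, 2.975, 1.232, 0.117 → sum = 11.121
V_1 = 11.121 / l_1 = 11.121 / 0.99 = 11.233333… → 11.233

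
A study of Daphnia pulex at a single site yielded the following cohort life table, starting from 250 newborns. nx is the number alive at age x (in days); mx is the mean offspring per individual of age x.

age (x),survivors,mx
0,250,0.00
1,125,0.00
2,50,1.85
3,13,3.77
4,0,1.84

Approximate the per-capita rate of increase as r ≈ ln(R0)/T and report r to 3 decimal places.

lx = nx/n0 = nx/250: 1, 0.5, 0.2, 0.052, 0
R0 = Σ lx·mx = 0 + 0 + 0.37 + 0.19604 + 0 = 0.56604
Σ x·lx·mx = 1.32812; T = 1.32812/0.56604 = 2.34634…
r ≈ ln(R0)/T = ln(0.56604)/2.34634… = -0.24254… → -0.243

-0.243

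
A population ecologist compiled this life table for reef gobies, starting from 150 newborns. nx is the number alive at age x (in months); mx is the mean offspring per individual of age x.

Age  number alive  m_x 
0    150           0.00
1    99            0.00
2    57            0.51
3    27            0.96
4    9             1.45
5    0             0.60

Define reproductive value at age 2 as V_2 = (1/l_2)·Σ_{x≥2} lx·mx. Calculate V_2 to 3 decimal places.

lx = nx/n0 = nx/150: 1, 0.66, 0.38, 0.18, 0.06, 0
lx·mx for x ≥ 2: 0.1938, 0.1728, 0.087, 0 → sum = 0.4536
V_2 = 0.4536 / l_2 = 0.4536 / 0.38 = 1.193684… → 1.194

1.194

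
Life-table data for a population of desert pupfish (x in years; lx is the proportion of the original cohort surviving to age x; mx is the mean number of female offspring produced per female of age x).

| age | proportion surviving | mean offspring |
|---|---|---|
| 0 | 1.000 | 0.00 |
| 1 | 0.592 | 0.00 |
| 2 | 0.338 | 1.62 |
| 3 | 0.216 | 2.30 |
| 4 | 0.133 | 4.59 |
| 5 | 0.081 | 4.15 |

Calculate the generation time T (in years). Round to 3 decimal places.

lx·mx: 0, 0, 0.54756, 0.4968, 0.61047, 0.33615 → R0 = 1.99098
x·lx·mx: 0, 0, 1.09512, 1.4904, 2.44188, 1.68075 → Σ = 6.70815
T = 6.70815 / 1.99098 = 3.36927… → 3.369

3.369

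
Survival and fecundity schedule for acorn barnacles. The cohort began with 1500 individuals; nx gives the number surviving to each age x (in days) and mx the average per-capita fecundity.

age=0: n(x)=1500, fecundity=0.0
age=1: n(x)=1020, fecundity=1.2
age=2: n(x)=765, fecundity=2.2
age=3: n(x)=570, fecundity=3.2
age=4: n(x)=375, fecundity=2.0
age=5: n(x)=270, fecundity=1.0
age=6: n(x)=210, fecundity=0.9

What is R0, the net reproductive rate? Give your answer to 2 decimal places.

3.96

lx = nx/n0 = nx/1500: 1, 0.68, 0.51, 0.38, 0.25, 0.18, 0.14
lx·mx by age: 0, 0.816, 1.122, 1.216, 0.5, 0.18, 0.126
R0 = Σ lx·mx = 3.96 → 3.96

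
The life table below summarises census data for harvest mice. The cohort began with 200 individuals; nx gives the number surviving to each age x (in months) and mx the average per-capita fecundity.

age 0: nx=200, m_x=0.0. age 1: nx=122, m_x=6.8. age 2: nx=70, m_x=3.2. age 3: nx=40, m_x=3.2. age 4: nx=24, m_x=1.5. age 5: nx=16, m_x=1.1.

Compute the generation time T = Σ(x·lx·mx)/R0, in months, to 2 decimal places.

1.53

lx = nx/n0 = nx/200: 1, 0.61, 0.35, 0.2, 0.12, 0.08
lx·mx: 0, 4.148, 1.12, 0.64, 0.18, 0.088 → R0 = 6.176
x·lx·mx: 0, 4.148, 2.24, 1.92, 0.72, 0.44 → Σ = 9.468
T = 9.468 / 6.176 = 1.533031… → 1.53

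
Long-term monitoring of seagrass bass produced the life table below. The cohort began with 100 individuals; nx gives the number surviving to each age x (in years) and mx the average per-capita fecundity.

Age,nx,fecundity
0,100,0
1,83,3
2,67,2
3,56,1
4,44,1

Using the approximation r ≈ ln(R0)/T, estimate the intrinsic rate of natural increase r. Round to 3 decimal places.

0.883

lx = nx/n0 = nx/100: 1, 0.83, 0.67, 0.56, 0.44
R0 = Σ lx·mx = 0 + 2.49 + 1.34 + 0.56 + 0.44 = 4.83
Σ x·lx·mx = 8.61; T = 8.61/4.83 = 1.78261…
r ≈ ln(R0)/T = ln(4.83)/1.78261… = 0.88345… → 0.883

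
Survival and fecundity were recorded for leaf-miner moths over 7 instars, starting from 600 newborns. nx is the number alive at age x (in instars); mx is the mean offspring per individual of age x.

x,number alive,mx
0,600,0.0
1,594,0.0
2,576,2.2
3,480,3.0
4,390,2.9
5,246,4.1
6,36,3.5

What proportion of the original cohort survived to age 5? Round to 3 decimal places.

0.410

l_5 = n_5/n_0 = 246/600 = 0.41 → 0.410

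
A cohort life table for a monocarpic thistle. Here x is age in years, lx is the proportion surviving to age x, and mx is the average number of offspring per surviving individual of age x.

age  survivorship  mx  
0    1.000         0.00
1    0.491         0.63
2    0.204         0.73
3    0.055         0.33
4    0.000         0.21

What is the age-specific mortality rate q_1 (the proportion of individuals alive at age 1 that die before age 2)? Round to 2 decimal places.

0.58

q_1 = (l_1 − l_2) / l_1 = (0.491 − 0.204) / 0.491
     = 0.287 / 0.491 = 0.584521… → 0.58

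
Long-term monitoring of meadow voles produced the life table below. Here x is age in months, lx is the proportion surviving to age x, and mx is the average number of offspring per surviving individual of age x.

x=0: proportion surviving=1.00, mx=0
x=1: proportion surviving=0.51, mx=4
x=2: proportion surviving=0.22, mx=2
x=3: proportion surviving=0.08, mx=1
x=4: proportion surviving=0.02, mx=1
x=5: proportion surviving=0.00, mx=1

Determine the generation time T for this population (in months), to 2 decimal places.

lx·mx: 0, 2.04, 0.44, 0.08, 0.02, 0 → R0 = 2.58
x·lx·mx: 0, 2.04, 0.88, 0.24, 0.08, 0 → Σ = 3.24
T = 3.24 / 2.58 = 1.255814… → 1.26

1.26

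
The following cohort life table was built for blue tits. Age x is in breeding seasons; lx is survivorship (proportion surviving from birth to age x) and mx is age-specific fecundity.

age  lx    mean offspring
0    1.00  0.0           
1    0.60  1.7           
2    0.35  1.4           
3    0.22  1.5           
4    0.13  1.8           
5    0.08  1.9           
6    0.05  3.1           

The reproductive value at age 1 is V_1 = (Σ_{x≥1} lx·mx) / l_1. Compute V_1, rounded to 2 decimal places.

3.97

lx·mx for x ≥ 1: 1.02, 0.49, 0.33, 0.234, 0.152, 0.155 → sum = 2.381
V_1 = 2.381 / l_1 = 2.381 / 0.6 = 3.968333… → 3.97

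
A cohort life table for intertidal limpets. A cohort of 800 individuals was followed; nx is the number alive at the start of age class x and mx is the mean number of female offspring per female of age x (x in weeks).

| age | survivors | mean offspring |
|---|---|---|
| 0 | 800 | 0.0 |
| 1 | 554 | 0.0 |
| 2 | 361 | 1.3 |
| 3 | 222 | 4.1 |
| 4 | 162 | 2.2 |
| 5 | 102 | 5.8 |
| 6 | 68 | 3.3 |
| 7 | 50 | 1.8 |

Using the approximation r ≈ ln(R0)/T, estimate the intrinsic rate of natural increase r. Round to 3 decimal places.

0.315

lx = nx/n0 = nx/800: 1, 0.6925, 0.45125, 0.2775, 0.2025, 0.1275, 0.085, 0.0625
R0 = Σ lx·mx = 0 + 0 + 0.58663… + 1.13775 + 0.4455 + 0.7395 + 0.2805 + 0.1125 = 3.302375
Σ x·lx·mx = 12.5365; T = 12.5365/3.302375 = 3.79621…
r ≈ ln(R0)/T = ln(3.302375)/3.79621… = 0.31469… → 0.315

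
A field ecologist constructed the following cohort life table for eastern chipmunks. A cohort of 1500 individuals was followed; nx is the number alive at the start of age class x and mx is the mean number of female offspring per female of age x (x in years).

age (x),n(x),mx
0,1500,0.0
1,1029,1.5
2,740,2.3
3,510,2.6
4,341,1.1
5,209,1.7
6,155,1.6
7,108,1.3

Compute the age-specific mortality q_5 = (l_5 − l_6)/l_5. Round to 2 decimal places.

0.26

lx = nx/n0 = nx/1500: 1, 0.686, 0.49333…, 0.34, 0.22733…, 0.13933…, 0.10333…, 0.072
q_5 = (l_5 − l_6) / l_5 = (0.139333… − 0.103333…) / 0.139333…
     = 0.036… / 0.139333… = 0.258373… → 0.26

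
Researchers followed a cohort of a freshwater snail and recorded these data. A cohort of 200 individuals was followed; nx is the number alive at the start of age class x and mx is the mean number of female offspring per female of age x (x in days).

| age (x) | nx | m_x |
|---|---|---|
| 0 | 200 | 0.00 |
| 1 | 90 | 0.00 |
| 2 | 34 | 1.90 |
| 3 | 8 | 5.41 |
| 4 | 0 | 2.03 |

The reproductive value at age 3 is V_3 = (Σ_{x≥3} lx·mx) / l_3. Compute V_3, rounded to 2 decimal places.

5.41

lx = nx/n0 = nx/200: 1, 0.45, 0.17, 0.04, 0
lx·mx for x ≥ 3: 0.2164, 0 → sum = 0.2164
V_3 = 0.2164 / l_3 = 0.2164 / 0.04 = 5.41 → 5.41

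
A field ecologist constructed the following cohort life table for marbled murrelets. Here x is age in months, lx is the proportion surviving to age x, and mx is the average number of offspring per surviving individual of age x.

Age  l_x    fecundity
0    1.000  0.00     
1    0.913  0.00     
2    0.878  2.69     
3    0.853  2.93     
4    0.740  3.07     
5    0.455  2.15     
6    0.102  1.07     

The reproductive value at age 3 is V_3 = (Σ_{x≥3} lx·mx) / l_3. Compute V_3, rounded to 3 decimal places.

6.868

lx·mx for x ≥ 3: 2.49929, 2.2718, 0.97825, 0.10914 → sum = 5.85848
V_3 = 5.85848 / l_3 = 5.85848 / 0.853 = 6.868089… → 6.868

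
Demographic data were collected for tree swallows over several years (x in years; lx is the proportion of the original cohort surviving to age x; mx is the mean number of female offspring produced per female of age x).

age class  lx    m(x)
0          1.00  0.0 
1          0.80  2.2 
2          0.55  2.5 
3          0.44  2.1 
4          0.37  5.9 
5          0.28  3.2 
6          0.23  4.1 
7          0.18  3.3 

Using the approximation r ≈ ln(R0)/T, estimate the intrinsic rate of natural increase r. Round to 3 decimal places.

R0 = Σ lx·mx = 0 + 1.76 + 1.375 + 0.924 + 2.183 + 0.896 + 0.943 + 0.594 = 8.675
Σ x·lx·mx = 30.31; T = 30.31/8.675 = 3.49395…
r ≈ ln(R0)/T = ln(8.675)/3.49395… = 0.61834… → 0.618

0.618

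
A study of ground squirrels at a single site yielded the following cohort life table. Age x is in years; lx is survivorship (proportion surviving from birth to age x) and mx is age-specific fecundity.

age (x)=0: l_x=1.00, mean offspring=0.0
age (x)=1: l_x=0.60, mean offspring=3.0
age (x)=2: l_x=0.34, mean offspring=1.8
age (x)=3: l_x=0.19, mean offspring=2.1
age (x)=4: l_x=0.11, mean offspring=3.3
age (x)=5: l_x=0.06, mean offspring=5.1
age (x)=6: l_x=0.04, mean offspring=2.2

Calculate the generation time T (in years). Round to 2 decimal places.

lx·mx: 0, 1.8, 0.612, 0.399, 0.363, 0.306, 0.088 → R0 = 3.568
x·lx·mx: 0, 1.8, 1.224, 1.197, 1.452, 1.53, 0.528 → Σ = 7.731
T = 7.731 / 3.568 = 2.16676… → 2.17

2.17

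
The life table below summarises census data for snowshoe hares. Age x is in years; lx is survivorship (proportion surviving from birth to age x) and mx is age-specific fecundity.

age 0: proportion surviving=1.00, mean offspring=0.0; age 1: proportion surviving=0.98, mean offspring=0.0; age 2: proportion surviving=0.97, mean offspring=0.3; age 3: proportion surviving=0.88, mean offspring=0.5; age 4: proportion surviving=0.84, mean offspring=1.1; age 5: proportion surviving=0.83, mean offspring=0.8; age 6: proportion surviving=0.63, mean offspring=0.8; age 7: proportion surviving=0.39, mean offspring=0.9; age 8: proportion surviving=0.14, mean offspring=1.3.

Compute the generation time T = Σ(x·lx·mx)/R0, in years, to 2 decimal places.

lx·mx: 0, 0, 0.291, 0.44, 0.924, 0.664, 0.504, 0.351, 0.182 → R0 = 3.356
x·lx·mx: 0, 0, 0.582, 1.32, 3.696, 3.32, 3.024, 2.457, 1.456 → Σ = 15.855
T = 15.855 / 3.356 = 4.724374… → 4.72

4.72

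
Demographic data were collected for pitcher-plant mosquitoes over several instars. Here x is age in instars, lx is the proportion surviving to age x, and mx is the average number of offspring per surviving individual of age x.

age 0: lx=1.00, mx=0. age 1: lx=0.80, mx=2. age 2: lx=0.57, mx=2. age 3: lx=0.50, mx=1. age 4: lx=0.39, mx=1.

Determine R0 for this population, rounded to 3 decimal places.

3.630

lx·mx by age: 0, 1.6, 1.14, 0.5, 0.39
R0 = Σ lx·mx = 3.63 → 3.630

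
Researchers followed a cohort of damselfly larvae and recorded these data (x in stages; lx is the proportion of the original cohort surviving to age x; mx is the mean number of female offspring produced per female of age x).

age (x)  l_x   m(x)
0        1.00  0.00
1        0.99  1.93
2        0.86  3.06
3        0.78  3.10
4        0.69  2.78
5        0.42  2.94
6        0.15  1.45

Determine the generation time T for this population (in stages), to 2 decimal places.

2.86

lx·mx: 0, 1.9107, 2.6316, 2.418, 1.9182, 1.2348, 0.2175 → R0 = 10.3308
x·lx·mx: 0, 1.9107, 5.2632, 7.254, 7.6728, 6.174, 1.305 → Σ = 29.5797
T = 29.5797 / 10.3308 = 2.863254… → 2.86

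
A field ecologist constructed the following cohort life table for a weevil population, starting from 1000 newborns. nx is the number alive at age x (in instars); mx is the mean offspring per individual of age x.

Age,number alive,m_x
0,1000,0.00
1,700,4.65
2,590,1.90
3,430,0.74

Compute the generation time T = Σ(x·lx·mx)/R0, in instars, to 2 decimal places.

lx = nx/n0 = nx/1000: 1, 0.7, 0.59, 0.43
lx·mx: 0, 3.255, 1.121, 0.3182 → R0 = 4.6942
x·lx·mx: 0, 3.255, 2.242, 0.9546 → Σ = 6.4516
T = 6.4516 / 4.6942 = 1.374377… → 1.37

1.37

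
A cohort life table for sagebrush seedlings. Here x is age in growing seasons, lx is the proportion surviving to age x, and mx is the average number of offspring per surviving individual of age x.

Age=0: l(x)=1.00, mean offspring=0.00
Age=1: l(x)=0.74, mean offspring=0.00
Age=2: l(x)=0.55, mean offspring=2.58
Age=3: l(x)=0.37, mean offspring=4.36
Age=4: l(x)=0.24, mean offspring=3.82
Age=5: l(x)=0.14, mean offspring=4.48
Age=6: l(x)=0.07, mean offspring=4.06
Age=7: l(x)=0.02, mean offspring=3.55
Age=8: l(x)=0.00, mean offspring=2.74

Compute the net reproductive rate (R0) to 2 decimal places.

4.93

lx·mx by age: 0, 0, 1.419, 1.6132, 0.9168, 0.6272, 0.2842, 0.071, 0
R0 = Σ lx·mx = 4.9314 → 4.93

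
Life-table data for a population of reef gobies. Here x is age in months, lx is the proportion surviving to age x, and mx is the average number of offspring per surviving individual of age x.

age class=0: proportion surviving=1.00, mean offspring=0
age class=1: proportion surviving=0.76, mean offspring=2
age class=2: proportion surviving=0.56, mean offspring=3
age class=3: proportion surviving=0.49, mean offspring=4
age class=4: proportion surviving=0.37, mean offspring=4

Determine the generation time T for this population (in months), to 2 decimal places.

2.51

lx·mx: 0, 1.52, 1.68, 1.96, 1.48 → R0 = 6.64
x·lx·mx: 0, 1.52, 3.36, 5.88, 5.92 → Σ = 16.68
T = 16.68 / 6.64 = 2.512048… → 2.51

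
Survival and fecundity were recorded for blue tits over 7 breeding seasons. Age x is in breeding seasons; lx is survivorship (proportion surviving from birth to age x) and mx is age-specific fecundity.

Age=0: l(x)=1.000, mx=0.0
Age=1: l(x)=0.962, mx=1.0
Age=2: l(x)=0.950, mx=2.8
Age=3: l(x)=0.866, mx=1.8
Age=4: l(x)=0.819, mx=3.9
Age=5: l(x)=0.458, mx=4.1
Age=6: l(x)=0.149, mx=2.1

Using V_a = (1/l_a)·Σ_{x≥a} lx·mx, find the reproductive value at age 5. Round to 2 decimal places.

lx·mx for x ≥ 5: 1.8778, 0.3129 → sum = 2.1907
V_5 = 2.1907 / l_5 = 2.1907 / 0.458 = 4.783188… → 4.78

4.78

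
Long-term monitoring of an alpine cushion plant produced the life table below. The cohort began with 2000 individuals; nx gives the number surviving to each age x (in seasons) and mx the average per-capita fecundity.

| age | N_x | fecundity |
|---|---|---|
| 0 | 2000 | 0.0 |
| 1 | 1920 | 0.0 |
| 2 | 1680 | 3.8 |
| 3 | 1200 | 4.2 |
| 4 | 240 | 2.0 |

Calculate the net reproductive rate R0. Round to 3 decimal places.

5.952

lx = nx/n0 = nx/2000: 1, 0.96, 0.84, 0.6, 0.12
lx·mx by age: 0, 0, 3.192, 2.52, 0.24
R0 = Σ lx·mx = 5.952 → 5.952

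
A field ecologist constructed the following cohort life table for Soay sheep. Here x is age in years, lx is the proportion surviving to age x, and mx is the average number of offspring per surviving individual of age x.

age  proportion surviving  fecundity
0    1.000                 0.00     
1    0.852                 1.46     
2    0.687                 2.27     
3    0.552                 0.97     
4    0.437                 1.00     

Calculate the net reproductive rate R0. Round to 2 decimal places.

3.78

lx·mx by age: 0, 1.24392, 1.55949, 0.53544, 0.437
R0 = Σ lx·mx = 3.77585 → 3.78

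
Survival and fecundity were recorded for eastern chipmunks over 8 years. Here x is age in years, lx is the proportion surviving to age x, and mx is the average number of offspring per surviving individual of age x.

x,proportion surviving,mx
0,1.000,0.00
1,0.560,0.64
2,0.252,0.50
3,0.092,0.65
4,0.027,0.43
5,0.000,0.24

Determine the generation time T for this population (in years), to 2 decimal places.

lx·mx: 0, 0.3584, 0.126, 0.0598, 0.01161, 0 → R0 = 0.55581
x·lx·mx: 0, 0.3584, 0.252, 0.1794, 0.04644, 0 → Σ = 0.83624
T = 0.83624 / 0.55581 = 1.504543… → 1.50

1.50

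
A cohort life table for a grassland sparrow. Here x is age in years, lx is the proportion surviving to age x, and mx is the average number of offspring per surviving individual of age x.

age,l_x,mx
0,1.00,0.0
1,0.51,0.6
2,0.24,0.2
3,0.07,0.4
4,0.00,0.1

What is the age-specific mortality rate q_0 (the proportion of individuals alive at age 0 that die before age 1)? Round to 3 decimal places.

0.490

q_0 = (l_0 − l_1) / l_0 = (1 − 0.51) / 1
     = 0.49 / 1 = 0.49 → 0.490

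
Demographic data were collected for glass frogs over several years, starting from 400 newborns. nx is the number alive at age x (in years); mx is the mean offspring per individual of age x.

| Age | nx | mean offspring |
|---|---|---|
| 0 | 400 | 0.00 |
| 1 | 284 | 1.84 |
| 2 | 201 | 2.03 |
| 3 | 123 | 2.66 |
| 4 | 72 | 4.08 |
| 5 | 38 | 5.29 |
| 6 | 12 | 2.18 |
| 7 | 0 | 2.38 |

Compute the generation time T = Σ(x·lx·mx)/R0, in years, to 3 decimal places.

2.618

lx = nx/n0 = nx/400: 1, 0.71, 0.5025, 0.3075, 0.18, 0.095, 0.03, 0
lx·mx: 0, 1.3064, 1.020075, 0.81795, 0.7344, 0.50255, 0.0654, 0 → R0 = 4.446775
x·lx·mx: 0, 1.3064, 2.04015, 2.45385, 2.9376, 2.51275, 0.3924, 0 → Σ = 11.64315
T = 11.64315 / 4.446775 = 2.618336… → 2.618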